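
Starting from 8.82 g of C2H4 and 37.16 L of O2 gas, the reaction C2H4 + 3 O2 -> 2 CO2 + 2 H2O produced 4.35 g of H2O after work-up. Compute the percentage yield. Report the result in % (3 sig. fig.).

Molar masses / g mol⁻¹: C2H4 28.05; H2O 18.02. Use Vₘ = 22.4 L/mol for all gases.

38.4 %

n(C2H4) = 8.820 / 28.05 = 0.3144 mol
n(O2) = 37.16 / 22.4 = 1.659 mol
n/ν → C2H4: 0.3144, O2: 0.5530; C2H4 is limiting.
theoretical n(H2O) = (2/1) × 0.3144 = 0.6288 mol → 11.33 g
% yield = 4.35 / 11.33 × 100 = 38.39 %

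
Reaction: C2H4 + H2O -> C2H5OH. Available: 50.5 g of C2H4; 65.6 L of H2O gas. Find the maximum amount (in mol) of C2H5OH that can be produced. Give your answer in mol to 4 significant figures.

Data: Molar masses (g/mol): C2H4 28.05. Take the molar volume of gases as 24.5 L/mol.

n(C2H4) = 50.50 / 28.05 = 1.800 mol
n(H2O) = 65.60 / 24.5 = 2.678 mol
n/ν for C2H4 = 1.800/1 = 1.800
n/ν for H2O = 2.678/1 = 2.678
Smallest n/ν is C2H4 → limiting reagent.
n(C2H5OH) = (1/1) × 1.800 = 1.800 mol

1.800 mol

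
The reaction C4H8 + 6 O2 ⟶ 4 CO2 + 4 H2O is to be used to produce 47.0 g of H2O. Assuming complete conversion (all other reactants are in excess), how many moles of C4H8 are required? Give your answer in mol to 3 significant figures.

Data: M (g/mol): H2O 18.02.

n(H2O) = 47.0 / 18.02 = 2.608 mol
n(C4H8) = (1/4) × 2.608 = 0.6520 mol

0.652 mol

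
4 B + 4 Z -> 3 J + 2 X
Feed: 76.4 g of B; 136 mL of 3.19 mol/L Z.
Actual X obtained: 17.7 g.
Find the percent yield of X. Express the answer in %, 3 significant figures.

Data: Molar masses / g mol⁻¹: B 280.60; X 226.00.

57.5 %

n(B) = 76.40 / 280.60 = 0.2723 mol
n(Z) = 3.19 × 136.0/1000 = 0.4338 mol
n/ν for B = 0.2723/4 = 0.06808
n/ν for Z = 0.4338/4 = 0.1085
Smallest n/ν is B → limiting reagent.
theoretical n(X) = (2/4) × 0.2723 = 0.1362 mol → 30.78 g
% yield = 17.7 / 30.78 × 100 = 57.50 %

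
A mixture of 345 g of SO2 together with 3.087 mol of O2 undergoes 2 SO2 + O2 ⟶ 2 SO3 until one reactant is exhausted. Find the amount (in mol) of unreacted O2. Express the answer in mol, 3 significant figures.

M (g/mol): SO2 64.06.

n(SO2) = 345.0 / 64.06 = 5.386 mol
n(O2) = 3.087 mol
n/ν → SO2: 2.693, O2: 3.087; SO2 is limiting.
O2 consumed = (1/2) × 5.386 = 2.693 mol
O2 remaining = 3.087 − 2.693 = 0.3940 mol

0.394 mol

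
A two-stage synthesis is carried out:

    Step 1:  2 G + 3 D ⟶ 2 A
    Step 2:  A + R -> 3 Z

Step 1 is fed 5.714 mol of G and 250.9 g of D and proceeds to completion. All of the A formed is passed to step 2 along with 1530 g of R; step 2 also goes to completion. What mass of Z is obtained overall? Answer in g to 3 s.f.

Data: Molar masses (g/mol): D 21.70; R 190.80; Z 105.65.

Step 1:
n(G) = 5.714 mol
n(D) = 250.9 / 21.70 = 11.56 mol
n/ν → G: 2.857, D: 3.853; G is limiting.
n(A) produced = (2/2) × 5.714 = 5.714 mol
Step 2:
n(A) available = 5.714 mol
n(R) = 1530 / 190.80 = 8.019 mol
n/ν → A: 5.714, R: 8.019; A is limiting.
n(Z) = (3/1) × 5.714 = 17.14 mol
mass = 17.14 × 105.65 = 1811 g

1810 g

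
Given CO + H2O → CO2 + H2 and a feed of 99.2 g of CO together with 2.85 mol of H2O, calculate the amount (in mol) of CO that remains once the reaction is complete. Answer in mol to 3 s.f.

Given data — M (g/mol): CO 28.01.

n(CO) = 99.20 / 28.01 = 3.542 mol
n(H2O) = 2.850 mol
n/ν → CO: 3.542, H2O: 2.850; H2O is limiting.
CO consumed = (1/1) × 2.850 = 2.850 mol
CO remaining = 3.542 − 2.850 = 0.6920 mol

0.692 mol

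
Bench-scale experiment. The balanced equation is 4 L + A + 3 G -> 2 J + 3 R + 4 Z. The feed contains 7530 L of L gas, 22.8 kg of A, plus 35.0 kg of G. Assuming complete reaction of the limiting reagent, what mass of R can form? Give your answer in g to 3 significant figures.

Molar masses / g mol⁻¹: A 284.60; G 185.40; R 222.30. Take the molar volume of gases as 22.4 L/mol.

42000 g

n(L) = 7530 / 22.4 = 336.2 mol
n(A) = 22.80×1000 / 284.60 = 80.11 mol
n(G) = 35.00×1000 / 185.40 = 188.8 mol
n/ν → L: 84.05, A: 80.11, G: 62.93; G is limiting.
n(R) = (3/3) × 188.8 = 188.8 mol
mass = 188.8 × 222.30 = 41970 g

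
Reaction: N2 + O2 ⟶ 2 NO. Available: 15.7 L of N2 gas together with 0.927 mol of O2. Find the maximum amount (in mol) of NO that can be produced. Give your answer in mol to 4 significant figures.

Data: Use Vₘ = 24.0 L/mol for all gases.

1.308 mol

n(N2) = 15.70 / 24.0 = 0.6542 mol
n(O2) = 0.9270 mol
n/ν → N2: 0.6542, O2: 0.9270; N2 is limiting.
n(NO) = (2/1) × 0.6542 = 1.308 mol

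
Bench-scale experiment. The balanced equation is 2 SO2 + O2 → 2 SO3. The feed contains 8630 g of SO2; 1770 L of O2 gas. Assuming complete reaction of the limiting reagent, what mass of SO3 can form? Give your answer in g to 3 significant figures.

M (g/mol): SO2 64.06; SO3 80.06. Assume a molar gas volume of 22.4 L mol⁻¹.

10800 g

n(SO2) = 8630 / 64.06 = 134.7 mol
n(O2) = 1770 / 22.4 = 79.02 mol
n/ν for SO2 = 134.7/2 = 67.35
n/ν for O2 = 79.02/1 = 79.02
Smallest n/ν is SO2 → limiting reagent.
n(SO3) = (2/2) × 134.7 = 134.7 mol
mass = 134.7 × 80.06 = 10780 g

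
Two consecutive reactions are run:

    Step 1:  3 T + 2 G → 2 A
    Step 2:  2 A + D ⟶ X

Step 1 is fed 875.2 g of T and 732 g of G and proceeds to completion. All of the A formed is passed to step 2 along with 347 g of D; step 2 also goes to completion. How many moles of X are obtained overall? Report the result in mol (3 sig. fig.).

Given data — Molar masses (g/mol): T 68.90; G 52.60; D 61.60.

Step 1:
n(T) = 875.2 / 68.90 = 12.70 mol
n(G) = 732.0 / 52.60 = 13.92 mol
n/ν for T = 12.70/3 = 4.233
n/ν for G = 13.92/2 = 6.960
Smallest n/ν is T → limiting reagent.
n(A) produced = (2/3) × 12.70 = 8.467 mol
Step 2:
n(A) available = 8.467 mol
n(D) = 347.0 / 61.60 = 5.633 mol
n/ν for A = 8.467/2 = 4.234
n/ν for D = 5.633/1 = 5.633
Smallest n/ν is A → limiting reagent.
n(X) = (1/2) × 8.467 = 4.234 mol

4.23 mol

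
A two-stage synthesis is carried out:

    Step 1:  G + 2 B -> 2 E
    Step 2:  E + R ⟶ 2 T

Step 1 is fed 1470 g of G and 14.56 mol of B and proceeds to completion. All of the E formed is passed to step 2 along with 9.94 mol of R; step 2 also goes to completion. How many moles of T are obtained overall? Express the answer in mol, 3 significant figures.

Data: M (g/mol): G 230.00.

19.9 mol

Step 1:
n(G) = 1470 / 230.00 = 6.391 mol
n(B) = 14.56 mol
n/ν for G = 6.391/1 = 6.391
n/ν for B = 14.56/2 = 7.280
Smallest n/ν is G → limiting reagent.
n(E) produced = (2/1) × 6.391 = 12.78 mol
Step 2:
n(E) available = 12.78 mol
n(R) = 9.940 mol
n/ν for E = 12.78/1 = 12.78
n/ν for R = 9.940/1 = 9.940
Smallest n/ν is R → limiting reagent.
n(T) = (2/1) × 9.940 = 19.88 mol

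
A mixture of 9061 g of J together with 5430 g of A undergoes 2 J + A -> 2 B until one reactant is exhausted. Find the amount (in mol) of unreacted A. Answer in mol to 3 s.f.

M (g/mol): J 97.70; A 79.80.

n(J) = 9061 / 97.70 = 92.74 mol
n(A) = 5430 / 79.80 = 68.05 mol
n/ν → J: 46.37, A: 68.05; J is limiting.
A consumed = (1/2) × 92.74 = 46.37 mol
A remaining = 68.05 − 46.37 = 21.68 mol

21.7 mol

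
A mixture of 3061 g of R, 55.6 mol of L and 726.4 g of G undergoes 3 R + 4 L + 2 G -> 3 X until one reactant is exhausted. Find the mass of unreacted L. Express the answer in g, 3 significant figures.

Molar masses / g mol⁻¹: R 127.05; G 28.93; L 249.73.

n(R) = 3061 / 127.05 = 24.09 mol
n(L) = 55.60 mol
n(G) = 726.4 / 28.93 = 25.11 mol
n/ν → R: 8.030, L: 13.90, G: 12.56; R is limiting.
L consumed = (4/3) × 24.09 = 32.12 mol
L remaining = 55.60 − 32.12 = 23.48 mol
mass = 23.48 × 249.73 = 5864 g

5860 g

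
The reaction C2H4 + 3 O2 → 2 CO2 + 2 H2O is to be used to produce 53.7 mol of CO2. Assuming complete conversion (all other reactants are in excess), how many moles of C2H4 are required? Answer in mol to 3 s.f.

26.9 mol

n(CO2) = 53.70 mol
n(C2H4) = (1/2) × 53.70 = 26.85 mol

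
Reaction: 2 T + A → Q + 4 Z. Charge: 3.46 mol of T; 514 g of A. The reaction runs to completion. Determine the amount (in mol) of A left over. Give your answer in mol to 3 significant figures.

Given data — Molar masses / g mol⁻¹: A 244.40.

n(T) = 3.460 mol
n(A) = 514.0 / 244.40 = 2.103 mol
n/ν for T = 3.460/2 = 1.730
n/ν for A = 2.103/1 = 2.103
Smallest n/ν is T → limiting reagent.
A consumed = (1/2) × 3.460 = 1.730 mol
A remaining = 2.103 − 1.730 = 0.3730 mol

0.373 mol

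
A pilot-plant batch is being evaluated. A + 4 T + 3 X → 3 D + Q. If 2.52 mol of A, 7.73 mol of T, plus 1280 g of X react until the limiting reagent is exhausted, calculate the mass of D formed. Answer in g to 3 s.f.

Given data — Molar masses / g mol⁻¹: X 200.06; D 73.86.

428 g

n(A) = 2.520 mol
n(T) = 7.730 mol
n(X) = 1280 / 200.06 = 6.398 mol
n/ν for A = 2.520/1 = 2.520
n/ν for T = 7.730/4 = 1.933
n/ν for X = 6.398/3 = 2.133
Smallest n/ν is T → limiting reagent.
n(D) = (3/4) × 7.730 = 5.798 mol
mass = 5.798 × 73.86 = 428.2 g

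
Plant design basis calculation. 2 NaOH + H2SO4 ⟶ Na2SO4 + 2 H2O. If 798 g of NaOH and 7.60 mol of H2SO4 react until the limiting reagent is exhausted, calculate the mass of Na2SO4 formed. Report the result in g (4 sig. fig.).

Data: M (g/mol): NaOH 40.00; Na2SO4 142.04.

1080 g

n(NaOH) = 798.0 / 40.00 = 19.95 mol
n(H2SO4) = 7.600 mol
n/ν for NaOH = 19.95/2 = 9.975
n/ν for H2SO4 = 7.600/1 = 7.600
Smallest n/ν is H2SO4 → limiting reagent.
n(Na2SO4) = (1/1) × 7.600 = 7.600 mol
mass = 7.600 × 142.04 = 1080 g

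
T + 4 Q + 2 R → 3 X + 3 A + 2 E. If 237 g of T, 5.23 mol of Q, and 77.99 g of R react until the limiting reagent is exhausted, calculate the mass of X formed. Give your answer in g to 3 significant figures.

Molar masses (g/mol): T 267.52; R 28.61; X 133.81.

n(T) = 237.0 / 267.52 = 0.8859 mol
n(Q) = 5.230 mol
n(R) = 77.99 / 28.61 = 2.726 mol
n/ν for T = 0.8859/1 = 0.8859
n/ν for Q = 5.230/4 = 1.308
n/ν for R = 2.726/2 = 1.363
Smallest n/ν is T → limiting reagent.
n(X) = (3/1) × 0.8859 = 2.658 mol
mass = 2.658 × 133.81 = 355.7 g

356 g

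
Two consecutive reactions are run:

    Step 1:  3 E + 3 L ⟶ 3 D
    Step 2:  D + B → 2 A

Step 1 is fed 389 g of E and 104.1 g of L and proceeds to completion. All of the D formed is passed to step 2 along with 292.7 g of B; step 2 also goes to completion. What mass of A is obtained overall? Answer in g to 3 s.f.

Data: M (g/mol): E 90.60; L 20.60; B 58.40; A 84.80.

728 g

Step 1:
n(E) = 389.0 / 90.60 = 4.294 mol
n(L) = 104.1 / 20.60 = 5.053 mol
n/ν → E: 1.431, L: 1.684; E is limiting.
n(D) produced = (3/3) × 4.294 = 4.294 mol
Step 2:
n(D) available = 4.294 mol
n(B) = 292.7 / 58.40 = 5.012 mol
n/ν → D: 4.294, B: 5.012; D is limiting.
n(A) = (2/1) × 4.294 = 8.588 mol
mass = 8.588 × 84.80 = 728.3 g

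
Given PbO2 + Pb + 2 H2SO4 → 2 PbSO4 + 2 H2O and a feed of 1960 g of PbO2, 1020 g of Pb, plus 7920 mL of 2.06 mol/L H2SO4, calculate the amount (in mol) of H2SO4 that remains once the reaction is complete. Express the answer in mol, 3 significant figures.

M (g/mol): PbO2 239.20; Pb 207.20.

n(PbO2) = 1960 / 239.20 = 8.194 mol
n(Pb) = 1020 / 207.20 = 4.923 mol
n(H2SO4) = 2.06 × 7920/1000 = 16.32 mol
n/ν → PbO2: 8.194, Pb: 4.923, H2SO4: 8.160; Pb is limiting.
H2SO4 consumed = (2/1) × 4.923 = 9.846 mol
H2SO4 remaining = 16.32 − 9.846 = 6.474 mol

6.47 mol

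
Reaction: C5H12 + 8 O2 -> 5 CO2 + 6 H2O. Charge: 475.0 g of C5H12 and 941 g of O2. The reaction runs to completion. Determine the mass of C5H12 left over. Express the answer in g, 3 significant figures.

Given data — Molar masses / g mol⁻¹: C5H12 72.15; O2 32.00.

n(C5H12) = 475.0 / 72.15 = 6.584 mol
n(O2) = 941.0 / 32.00 = 29.41 mol
n/ν → C5H12: 6.584, O2: 3.676; O2 is limiting.
C5H12 consumed = (1/8) × 29.41 = 3.676 mol
C5H12 remaining = 6.584 − 3.676 = 2.908 mol
mass = 2.908 × 72.15 = 209.8 g

210 g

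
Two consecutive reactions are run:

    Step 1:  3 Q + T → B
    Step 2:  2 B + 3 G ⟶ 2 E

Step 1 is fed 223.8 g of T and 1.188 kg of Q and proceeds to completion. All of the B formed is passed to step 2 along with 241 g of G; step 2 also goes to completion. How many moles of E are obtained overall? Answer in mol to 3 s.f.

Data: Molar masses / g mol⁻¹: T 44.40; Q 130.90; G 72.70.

2.21 mol

Step 1:
n(T) = 223.8 / 44.40 = 5.041 mol
n(Q) = 1.188×1000 / 130.90 = 9.076 mol
n/ν for T = 5.041/1 = 5.041
n/ν for Q = 9.076/3 = 3.025
Smallest n/ν is Q → limiting reagent.
n(B) produced = (1/3) × 9.076 = 3.025 mol
Step 2:
n(B) available = 3.025 mol
n(G) = 241.0 / 72.70 = 3.315 mol
n/ν for B = 3.025/2 = 1.513
n/ν for G = 3.315/3 = 1.105
Smallest n/ν is G → limiting reagent.
n(E) = (2/3) × 3.315 = 2.210 mol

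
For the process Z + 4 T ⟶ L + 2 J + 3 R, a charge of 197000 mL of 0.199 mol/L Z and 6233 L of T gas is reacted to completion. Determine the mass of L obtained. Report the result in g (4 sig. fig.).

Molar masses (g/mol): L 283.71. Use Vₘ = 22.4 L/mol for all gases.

11120 g

n(Z) = 0.199 × 197000/1000 = 39.20 mol
n(T) = 6233 / 22.4 = 278.3 mol
n/ν for Z = 39.20/1 = 39.20
n/ν for T = 278.3/4 = 69.58
Smallest n/ν is Z → limiting reagent.
n(L) = (1/1) × 39.20 = 39.20 mol
mass = 39.20 × 283.71 = 11120 g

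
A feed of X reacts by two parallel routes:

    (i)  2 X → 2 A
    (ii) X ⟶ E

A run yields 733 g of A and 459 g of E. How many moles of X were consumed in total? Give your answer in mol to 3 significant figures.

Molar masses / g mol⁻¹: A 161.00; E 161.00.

7.40 mol

n(A) = 733 / 161.00 = 4.553 mol
n(E) = 459 / 161.00 = 2.851 mol
n(X) via (i) = (2/2)×4.553 = 4.553 mol
n(X) via (ii) = (1/1)×2.851 = 2.851 mol
total n(X) = 4.553 + 2.851 = 7.404 mol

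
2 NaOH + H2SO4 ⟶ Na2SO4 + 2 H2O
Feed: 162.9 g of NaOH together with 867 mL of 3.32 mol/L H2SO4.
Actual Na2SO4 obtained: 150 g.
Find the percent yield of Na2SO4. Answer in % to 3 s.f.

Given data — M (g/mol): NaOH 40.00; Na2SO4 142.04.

n(NaOH) = 162.9 / 40.00 = 4.073 mol
n(H2SO4) = 3.32 × 867.0/1000 = 2.878 mol
n/ν for NaOH = 4.073/2 = 2.037
n/ν for H2SO4 = 2.878/1 = 2.878
Smallest n/ν is NaOH → limiting reagent.
theoretical n(Na2SO4) = (1/2) × 4.073 = 2.037 mol → 289.3 g
% yield = 150 / 289.3 × 100 = 51.85 %

51.9 %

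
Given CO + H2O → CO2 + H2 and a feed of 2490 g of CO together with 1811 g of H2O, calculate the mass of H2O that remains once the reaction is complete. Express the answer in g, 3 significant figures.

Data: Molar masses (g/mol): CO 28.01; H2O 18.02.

n(CO) = 2490 / 28.01 = 88.90 mol
n(H2O) = 1811 / 18.02 = 100.5 mol
n/ν → CO: 88.90, H2O: 100.5; CO is limiting.
H2O consumed = (1/1) × 88.90 = 88.90 mol
H2O remaining = 100.5 − 88.90 = 11.60 mol
mass = 11.60 × 18.02 = 209.0 g

209 g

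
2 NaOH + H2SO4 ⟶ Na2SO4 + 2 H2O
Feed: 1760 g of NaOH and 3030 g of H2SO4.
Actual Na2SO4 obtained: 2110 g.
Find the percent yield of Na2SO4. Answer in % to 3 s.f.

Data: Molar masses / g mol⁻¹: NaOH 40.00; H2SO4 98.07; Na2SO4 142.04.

n(NaOH) = 1760 / 40.00 = 44.00 mol
n(H2SO4) = 3030 / 98.07 = 30.90 mol
n/ν → NaOH: 22.00, H2SO4: 30.90; NaOH is limiting.
theoretical n(Na2SO4) = (1/2) × 44.00 = 22.00 mol → 3125 g
% yield = 2110 / 3125 × 100 = 67.52 %

67.5 %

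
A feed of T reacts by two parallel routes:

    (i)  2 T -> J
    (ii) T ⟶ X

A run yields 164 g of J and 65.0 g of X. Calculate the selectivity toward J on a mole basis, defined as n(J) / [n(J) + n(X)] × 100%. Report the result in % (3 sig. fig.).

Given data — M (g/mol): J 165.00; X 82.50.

55.8 %

n(J) = 164 / 165.00 = 0.9939 mol
n(X) = 65.0 / 82.50 = 0.7879 mol
selectivity = 0.9939/(0.9939+0.7879) × 100 = 55.78 %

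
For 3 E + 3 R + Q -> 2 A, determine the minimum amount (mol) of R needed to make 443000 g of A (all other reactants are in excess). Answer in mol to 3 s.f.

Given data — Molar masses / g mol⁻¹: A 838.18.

793 mol

n(A) = 443000 / 838.18 = 528.5 mol
n(R) = (3/2) × 528.5 = 792.8 mol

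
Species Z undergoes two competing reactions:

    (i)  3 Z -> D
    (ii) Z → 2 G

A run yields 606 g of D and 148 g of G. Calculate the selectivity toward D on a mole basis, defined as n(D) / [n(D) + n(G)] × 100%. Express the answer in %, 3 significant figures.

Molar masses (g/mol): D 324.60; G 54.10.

40.6 %

n(D) = 606 / 324.60 = 1.867 mol
n(G) = 148 / 54.10 = 2.736 mol
selectivity = 1.867/(1.867+2.736) × 100 = 40.56 %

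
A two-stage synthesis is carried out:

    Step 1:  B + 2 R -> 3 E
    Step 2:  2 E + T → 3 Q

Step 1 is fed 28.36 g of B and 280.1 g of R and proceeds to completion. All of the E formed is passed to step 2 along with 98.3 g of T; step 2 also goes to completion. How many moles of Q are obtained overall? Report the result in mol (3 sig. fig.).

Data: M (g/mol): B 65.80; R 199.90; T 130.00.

Step 1:
n(B) = 28.36 / 65.80 = 0.4310 mol
n(R) = 280.1 / 199.90 = 1.401 mol
n/ν → B: 0.4310, R: 0.7005; B is limiting.
n(E) produced = (3/1) × 0.4310 = 1.293 mol
Step 2:
n(E) available = 1.293 mol
n(T) = 98.30 / 130.00 = 0.7562 mol
n/ν → E: 0.6465, T: 0.7562; E is limiting.
n(Q) = (3/2) × 1.293 = 1.940 mol

1.94 mol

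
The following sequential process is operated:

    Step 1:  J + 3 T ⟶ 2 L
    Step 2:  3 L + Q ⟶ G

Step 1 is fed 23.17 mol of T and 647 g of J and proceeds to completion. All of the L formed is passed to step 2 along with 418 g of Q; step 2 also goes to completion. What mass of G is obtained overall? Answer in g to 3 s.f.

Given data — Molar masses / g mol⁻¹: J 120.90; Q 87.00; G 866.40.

3090 g

Step 1:
n(T) = 23.17 mol
n(J) = 647.0 / 120.90 = 5.352 mol
n/ν for T = 23.17/3 = 7.723
n/ν for J = 5.352/1 = 5.352
Smallest n/ν is J → limiting reagent.
n(L) produced = (2/1) × 5.352 = 10.70 mol
Step 2:
n(L) available = 10.70 mol
n(Q) = 418.0 / 87.00 = 4.805 mol
n/ν for L = 10.70/3 = 3.567
n/ν for Q = 4.805/1 = 4.805
Smallest n/ν is L → limiting reagent.
n(G) = (1/3) × 10.70 = 3.567 mol
mass = 3.567 × 866.40 = 3090 g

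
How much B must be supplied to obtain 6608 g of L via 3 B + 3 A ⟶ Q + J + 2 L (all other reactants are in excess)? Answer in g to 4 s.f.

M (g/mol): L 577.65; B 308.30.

n(L) = 6608 / 577.65 = 11.44 mol
n(B) = (3/2) × 11.44 = 17.16 mol
mass = 17.16 × 308.30 = 5290 g

5290 g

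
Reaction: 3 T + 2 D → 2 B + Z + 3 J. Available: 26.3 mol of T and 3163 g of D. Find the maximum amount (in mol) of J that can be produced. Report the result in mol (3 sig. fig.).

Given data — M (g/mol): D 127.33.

26.3 mol

n(T) = 26.30 mol
n(D) = 3163 / 127.33 = 24.84 mol
n/ν for T = 26.30/3 = 8.767
n/ν for D = 24.84/2 = 12.42
Smallest n/ν is T → limiting reagent.
n(J) = (3/3) × 26.30 = 26.30 mol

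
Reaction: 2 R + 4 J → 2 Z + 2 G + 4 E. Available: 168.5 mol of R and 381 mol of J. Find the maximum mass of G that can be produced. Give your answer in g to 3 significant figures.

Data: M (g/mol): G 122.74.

n(R) = 168.5 mol
n(J) = 381.0 mol
n/ν for R = 168.5/2 = 84.25
n/ν for J = 381.0/4 = 95.25
Smallest n/ν is R → limiting reagent.
n(G) = (2/2) × 168.5 = 168.5 mol
mass = 168.5 × 122.74 = 20680 g

20700 g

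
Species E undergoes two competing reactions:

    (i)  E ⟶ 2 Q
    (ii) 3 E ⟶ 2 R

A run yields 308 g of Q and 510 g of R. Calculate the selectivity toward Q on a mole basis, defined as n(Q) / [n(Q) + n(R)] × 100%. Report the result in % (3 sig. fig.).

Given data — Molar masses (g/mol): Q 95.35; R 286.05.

n(Q) = 308 / 95.35 = 3.230 mol
n(R) = 510 / 286.05 = 1.783 mol
selectivity = 3.230/(3.230+1.783) × 100 = 64.43 %

64.4 %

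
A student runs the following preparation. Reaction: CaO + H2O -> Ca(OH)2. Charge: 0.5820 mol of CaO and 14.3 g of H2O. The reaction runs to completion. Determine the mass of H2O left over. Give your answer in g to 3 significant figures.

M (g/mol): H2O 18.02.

3.81 g

n(CaO) = 0.5820 mol
n(H2O) = 14.30 / 18.02 = 0.7936 mol
n/ν for CaO = 0.5820/1 = 0.5820
n/ν for H2O = 0.7936/1 = 0.7936
Smallest n/ν is CaO → limiting reagent.
H2O consumed = (1/1) × 0.5820 = 0.5820 mol
H2O remaining = 0.7936 − 0.5820 = 0.2116 mol
mass = 0.2116 × 18.02 = 3.813 g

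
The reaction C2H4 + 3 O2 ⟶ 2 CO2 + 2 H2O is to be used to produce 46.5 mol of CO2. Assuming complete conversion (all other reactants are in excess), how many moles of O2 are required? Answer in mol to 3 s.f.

n(CO2) = 46.50 mol
n(O2) = (3/2) × 46.50 = 69.75 mol

69.8 mol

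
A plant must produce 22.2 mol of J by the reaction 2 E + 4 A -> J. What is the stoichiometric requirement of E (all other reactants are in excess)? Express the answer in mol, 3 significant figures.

44.4 mol

n(J) = 22.20 mol
n(E) = (2/1) × 22.20 = 44.40 mol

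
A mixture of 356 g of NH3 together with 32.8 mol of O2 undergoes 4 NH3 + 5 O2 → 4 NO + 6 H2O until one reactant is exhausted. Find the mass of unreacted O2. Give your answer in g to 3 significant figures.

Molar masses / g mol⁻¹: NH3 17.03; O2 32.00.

n(NH3) = 356.0 / 17.03 = 20.90 mol
n(O2) = 32.80 mol
n/ν for NH3 = 20.90/4 = 5.225
n/ν for O2 = 32.80/5 = 6.560
Smallest n/ν is NH3 → limiting reagent.
O2 consumed = (5/4) × 20.90 = 26.13 mol
O2 remaining = 32.80 − 26.13 = 6.670 mol
mass = 6.670 × 32.00 = 213.4 g

213 g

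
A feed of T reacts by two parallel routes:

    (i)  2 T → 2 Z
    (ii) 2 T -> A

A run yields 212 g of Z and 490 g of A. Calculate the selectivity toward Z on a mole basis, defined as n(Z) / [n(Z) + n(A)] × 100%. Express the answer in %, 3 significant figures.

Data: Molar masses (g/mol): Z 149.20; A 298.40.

n(Z) = 212 / 149.20 = 1.421 mol
n(A) = 490 / 298.40 = 1.642 mol
selectivity = 1.421/(1.421+1.642) × 100 = 46.39 %

46.4 %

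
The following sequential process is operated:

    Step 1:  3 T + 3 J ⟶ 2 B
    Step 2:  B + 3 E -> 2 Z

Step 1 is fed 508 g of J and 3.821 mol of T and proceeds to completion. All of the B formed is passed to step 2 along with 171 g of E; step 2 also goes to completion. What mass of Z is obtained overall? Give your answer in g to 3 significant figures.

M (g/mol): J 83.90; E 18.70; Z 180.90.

Step 1:
n(J) = 508.0 / 83.90 = 6.055 mol
n(T) = 3.821 mol
n/ν for J = 6.055/3 = 2.018
n/ν for T = 3.821/3 = 1.274
Smallest n/ν is T → limiting reagent.
n(B) produced = (2/3) × 3.821 = 2.547 mol
Step 2:
n(B) available = 2.547 mol
n(E) = 171.0 / 18.70 = 9.144 mol
n/ν for B = 2.547/1 = 2.547
n/ν for E = 9.144/3 = 3.048
Smallest n/ν is B → limiting reagent.
n(Z) = (2/1) × 2.547 = 5.094 mol
mass = 5.094 × 180.90 = 921.5 g

922 g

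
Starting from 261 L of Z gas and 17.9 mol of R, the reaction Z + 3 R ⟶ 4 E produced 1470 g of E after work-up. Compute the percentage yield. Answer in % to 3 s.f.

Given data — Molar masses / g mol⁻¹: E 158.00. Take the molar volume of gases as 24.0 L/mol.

n(Z) = 261.0 / 24.0 = 10.88 mol
n(R) = 17.90 mol
n/ν → Z: 10.88, R: 5.967; R is limiting.
theoretical n(E) = (4/3) × 17.90 = 23.87 mol → 3771 g
% yield = 1470 / 3771 × 100 = 38.98 %

39.0 %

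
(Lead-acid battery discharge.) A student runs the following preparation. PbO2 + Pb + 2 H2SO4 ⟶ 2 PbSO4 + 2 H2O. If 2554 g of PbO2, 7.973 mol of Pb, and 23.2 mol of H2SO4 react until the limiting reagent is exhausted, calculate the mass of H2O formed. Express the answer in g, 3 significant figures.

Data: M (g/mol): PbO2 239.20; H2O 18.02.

287 g

n(PbO2) = 2554 / 239.20 = 10.68 mol
n(Pb) = 7.973 mol
n(H2SO4) = 23.20 mol
n/ν → PbO2: 10.68, Pb: 7.973, H2SO4: 11.60; Pb is limiting.
n(H2O) = (2/1) × 7.973 = 15.95 mol
mass = 15.95 × 18.02 = 287.4 g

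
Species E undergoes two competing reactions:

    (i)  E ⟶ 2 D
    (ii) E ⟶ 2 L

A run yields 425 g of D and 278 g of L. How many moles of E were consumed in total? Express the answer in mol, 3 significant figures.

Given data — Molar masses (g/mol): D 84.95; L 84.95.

n(D) = 425 / 84.95 = 5.003 mol
n(L) = 278 / 84.95 = 3.273 mol
n(E) via (i) = (1/2)×5.003 = 2.502 mol
n(E) via (ii) = (1/2)×3.273 = 1.637 mol
total n(E) = 2.502 + 1.637 = 4.139 mol

4.14 mol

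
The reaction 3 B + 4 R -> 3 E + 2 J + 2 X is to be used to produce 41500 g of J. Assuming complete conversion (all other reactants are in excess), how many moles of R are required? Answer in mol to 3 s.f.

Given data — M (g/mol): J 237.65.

n(J) = 41500 / 237.65 = 174.6 mol
n(R) = (4/2) × 174.6 = 349.2 mol

349 mol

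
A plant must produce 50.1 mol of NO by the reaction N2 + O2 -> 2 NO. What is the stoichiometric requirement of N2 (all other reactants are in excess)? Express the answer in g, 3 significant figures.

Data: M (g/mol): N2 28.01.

n(NO) = 50.10 mol
n(N2) = (1/2) × 50.10 = 25.05 mol
mass = 25.05 × 28.01 = 701.7 g

702 g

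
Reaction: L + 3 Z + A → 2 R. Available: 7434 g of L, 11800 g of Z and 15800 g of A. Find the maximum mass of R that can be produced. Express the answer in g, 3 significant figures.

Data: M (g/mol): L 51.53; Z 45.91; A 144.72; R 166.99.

28600 g

n(L) = 7434 / 51.53 = 144.3 mol
n(Z) = 11800 / 45.91 = 257.0 mol
n(A) = 15800 / 144.72 = 109.2 mol
n/ν → L: 144.3, Z: 85.67, A: 109.2; Z is limiting.
n(R) = (2/3) × 257.0 = 171.3 mol
mass = 171.3 × 166.99 = 28610 g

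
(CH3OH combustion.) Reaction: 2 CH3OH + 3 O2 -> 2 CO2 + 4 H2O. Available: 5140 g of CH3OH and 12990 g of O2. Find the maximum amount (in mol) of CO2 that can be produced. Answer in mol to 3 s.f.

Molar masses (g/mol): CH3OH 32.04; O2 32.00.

160 mol

n(CH3OH) = 5140 / 32.04 = 160.4 mol
n(O2) = 12990 / 32.00 = 405.9 mol
n/ν for CH3OH = 160.4/2 = 80.20
n/ν for O2 = 405.9/3 = 135.3
Smallest n/ν is CH3OH → limiting reagent.
n(CO2) = (2/2) × 160.4 = 160.4 mol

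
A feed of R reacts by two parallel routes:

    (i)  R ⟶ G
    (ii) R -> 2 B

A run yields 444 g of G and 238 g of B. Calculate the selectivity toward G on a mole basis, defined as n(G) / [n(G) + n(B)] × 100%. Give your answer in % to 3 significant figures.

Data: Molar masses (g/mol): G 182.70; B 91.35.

n(G) = 444 / 182.70 = 2.430 mol
n(B) = 238 / 91.35 = 2.605 mol
selectivity = 2.430/(2.430+2.605) × 100 = 48.26 %

48.3 %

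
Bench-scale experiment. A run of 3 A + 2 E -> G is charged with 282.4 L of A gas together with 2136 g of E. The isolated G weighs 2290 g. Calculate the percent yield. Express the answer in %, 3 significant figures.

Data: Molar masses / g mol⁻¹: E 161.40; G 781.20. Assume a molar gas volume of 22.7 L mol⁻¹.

n(A) = 282.4 / 22.7 = 12.44 mol
n(E) = 2136 / 161.40 = 13.23 mol
n/ν for A = 12.44/3 = 4.147
n/ν for E = 13.23/2 = 6.615
Smallest n/ν is A → limiting reagent.
theoretical n(G) = (1/3) × 12.44 = 4.147 mol → 3240 g
% yield = 2290 / 3240 × 100 = 70.68 %

70.7 %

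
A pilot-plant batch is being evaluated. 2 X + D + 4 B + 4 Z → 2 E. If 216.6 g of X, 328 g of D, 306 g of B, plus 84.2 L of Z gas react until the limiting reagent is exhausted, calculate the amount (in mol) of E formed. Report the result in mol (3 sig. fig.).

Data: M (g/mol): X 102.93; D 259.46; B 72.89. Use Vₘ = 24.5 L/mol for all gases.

n(X) = 216.6 / 102.93 = 2.104 mol
n(D) = 328.0 / 259.46 = 1.264 mol
n(B) = 306.0 / 72.89 = 4.198 mol
n(Z) = 84.20 / 24.5 = 3.437 mol
n/ν → X: 1.052, D: 1.264, B: 1.050, Z: 0.8593; Z is limiting.
n(E) = (2/4) × 3.437 = 1.719 mol

1.72 mol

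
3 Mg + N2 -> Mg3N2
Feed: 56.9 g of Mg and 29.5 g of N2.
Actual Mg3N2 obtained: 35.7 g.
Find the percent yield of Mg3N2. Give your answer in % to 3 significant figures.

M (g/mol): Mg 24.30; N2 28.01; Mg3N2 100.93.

n(Mg) = 56.90 / 24.30 = 2.342 mol
n(N2) = 29.50 / 28.01 = 1.053 mol
n/ν → Mg: 0.7807, N2: 1.053; Mg is limiting.
theoretical n(Mg3N2) = (1/3) × 2.342 = 0.7807 mol → 78.80 g
% yield = 35.7 / 78.80 × 100 = 45.30 %

45.3 %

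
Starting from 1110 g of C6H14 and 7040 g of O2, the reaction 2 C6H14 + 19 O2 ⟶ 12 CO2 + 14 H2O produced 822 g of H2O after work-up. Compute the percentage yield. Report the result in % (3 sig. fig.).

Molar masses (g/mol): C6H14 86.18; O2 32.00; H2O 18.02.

50.6 %

n(C6H14) = 1110 / 86.18 = 12.88 mol
n(O2) = 7040 / 32.00 = 220.0 mol
n/ν for C6H14 = 12.88/2 = 6.440
n/ν for O2 = 220.0/19 = 11.58
Smallest n/ν is C6H14 → limiting reagent.
theoretical n(H2O) = (14/2) × 12.88 = 90.16 mol → 1625 g
% yield = 822 / 1625 × 100 = 50.58 %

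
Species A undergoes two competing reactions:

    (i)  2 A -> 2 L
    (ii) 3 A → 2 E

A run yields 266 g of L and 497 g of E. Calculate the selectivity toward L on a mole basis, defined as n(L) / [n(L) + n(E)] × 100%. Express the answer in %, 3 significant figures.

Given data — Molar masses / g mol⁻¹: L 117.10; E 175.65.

n(L) = 266 / 117.10 = 2.272 mol
n(E) = 497 / 175.65 = 2.829 mol
selectivity = 2.272/(2.272+2.829) × 100 = 44.54 %

44.5 %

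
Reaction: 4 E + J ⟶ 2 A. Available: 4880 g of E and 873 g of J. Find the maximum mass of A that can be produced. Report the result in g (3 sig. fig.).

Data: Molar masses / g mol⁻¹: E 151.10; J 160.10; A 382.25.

n(E) = 4880 / 151.10 = 32.30 mol
n(J) = 873.0 / 160.10 = 5.453 mol
n/ν for E = 32.30/4 = 8.075
n/ν for J = 5.453/1 = 5.453
Smallest n/ν is J → limiting reagent.
n(A) = (2/1) × 5.453 = 10.91 mol
mass = 10.91 × 382.25 = 4170 g

4170 g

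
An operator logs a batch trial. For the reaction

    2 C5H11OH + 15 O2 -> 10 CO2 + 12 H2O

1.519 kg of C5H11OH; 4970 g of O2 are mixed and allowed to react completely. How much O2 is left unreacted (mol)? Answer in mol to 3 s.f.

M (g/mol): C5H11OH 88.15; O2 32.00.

26.1 mol

n(C5H11OH) = 1.519×1000 / 88.15 = 17.23 mol
n(O2) = 4970 / 32.00 = 155.3 mol
n/ν for C5H11OH = 17.23/2 = 8.615
n/ν for O2 = 155.3/15 = 10.35
Smallest n/ν is C5H11OH → limiting reagent.
O2 consumed = (15/2) × 17.23 = 129.2 mol
O2 remaining = 155.3 − 129.2 = 26.10 mol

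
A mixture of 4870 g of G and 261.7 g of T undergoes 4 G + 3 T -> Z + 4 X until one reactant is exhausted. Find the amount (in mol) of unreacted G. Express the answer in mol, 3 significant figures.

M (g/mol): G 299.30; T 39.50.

n(G) = 4870 / 299.30 = 16.27 mol
n(T) = 261.7 / 39.50 = 6.625 mol
n/ν for G = 16.27/4 = 4.068
n/ν for T = 6.625/3 = 2.208
Smallest n/ν is T → limiting reagent.
G consumed = (4/3) × 6.625 = 8.833 mol
G remaining = 16.27 − 8.833 = 7.437 mol

7.44 mol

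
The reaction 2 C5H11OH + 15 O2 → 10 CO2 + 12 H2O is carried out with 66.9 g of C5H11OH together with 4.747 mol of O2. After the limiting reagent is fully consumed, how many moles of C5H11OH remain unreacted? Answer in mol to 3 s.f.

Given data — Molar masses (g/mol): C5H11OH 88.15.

n(C5H11OH) = 66.90 / 88.15 = 0.7589 mol
n(O2) = 4.747 mol
n/ν for C5H11OH = 0.7589/2 = 0.3795
n/ν for O2 = 4.747/15 = 0.3165
Smallest n/ν is O2 → limiting reagent.
C5H11OH consumed = (2/15) × 4.747 = 0.6329 mol
C5H11OH remaining = 0.7589 − 0.6329 = 0.1260 mol

0.126 mol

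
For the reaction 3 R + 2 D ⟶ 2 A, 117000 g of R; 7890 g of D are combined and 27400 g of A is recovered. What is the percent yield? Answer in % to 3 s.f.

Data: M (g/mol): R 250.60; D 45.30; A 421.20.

n(R) = 117000 / 250.60 = 466.9 mol
n(D) = 7890 / 45.30 = 174.2 mol
n/ν for R = 466.9/3 = 155.6
n/ν for D = 174.2/2 = 87.10
Smallest n/ν is D → limiting reagent.
theoretical n(A) = (2/2) × 174.2 = 174.2 mol → 73370 g
% yield = 27400 / 73370 × 100 = 37.34 %

37.3 %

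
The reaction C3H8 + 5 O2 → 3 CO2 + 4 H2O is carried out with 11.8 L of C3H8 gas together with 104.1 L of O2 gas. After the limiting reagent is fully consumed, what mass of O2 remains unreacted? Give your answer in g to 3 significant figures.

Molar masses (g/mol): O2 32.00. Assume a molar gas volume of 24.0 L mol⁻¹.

60.1 g

n(C3H8) = 11.80 / 24.0 = 0.4917 mol
n(O2) = 104.1 / 24.0 = 4.338 mol
n/ν for C3H8 = 0.4917/1 = 0.4917
n/ν for O2 = 4.338/5 = 0.8676
Smallest n/ν is C3H8 → limiting reagent.
O2 consumed = (5/1) × 0.4917 = 2.459 mol
O2 remaining = 4.338 − 2.459 = 1.879 mol
mass = 1.879 × 32.00 = 60.13 g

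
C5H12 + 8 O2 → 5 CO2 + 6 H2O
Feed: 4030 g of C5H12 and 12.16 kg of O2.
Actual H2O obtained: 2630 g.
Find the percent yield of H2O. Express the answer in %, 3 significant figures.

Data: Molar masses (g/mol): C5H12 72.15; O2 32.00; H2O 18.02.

n(C5H12) = 4030 / 72.15 = 55.86 mol
n(O2) = 12.16×1000 / 32.00 = 380.0 mol
n/ν for C5H12 = 55.86/1 = 55.86
n/ν for O2 = 380.0/8 = 47.50
Smallest n/ν is O2 → limiting reagent.
theoretical n(H2O) = (6/8) × 380.0 = 285.0 mol → 5136 g
% yield = 2630 / 5136 × 100 = 51.21 %

51.2 %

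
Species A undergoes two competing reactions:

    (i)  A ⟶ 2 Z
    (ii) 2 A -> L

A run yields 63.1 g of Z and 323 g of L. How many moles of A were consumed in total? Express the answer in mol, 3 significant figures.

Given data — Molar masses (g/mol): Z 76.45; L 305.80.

2.53 mol

n(Z) = 63.1 / 76.45 = 0.8254 mol
n(L) = 323 / 305.80 = 1.056 mol
n(A) via (i) = (1/2)×0.8254 = 0.4127 mol
n(A) via (ii) = (2/1)×1.056 = 2.112 mol
total n(A) = 0.4127 + 2.112 = 2.525 mol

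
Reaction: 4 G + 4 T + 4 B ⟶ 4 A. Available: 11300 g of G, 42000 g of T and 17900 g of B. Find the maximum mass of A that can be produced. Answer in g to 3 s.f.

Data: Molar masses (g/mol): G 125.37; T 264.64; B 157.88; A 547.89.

49400 g

n(G) = 11300 / 125.37 = 90.13 mol
n(T) = 42000 / 264.64 = 158.7 mol
n(B) = 17900 / 157.88 = 113.4 mol
n/ν for G = 90.13/4 = 22.53
n/ν for T = 158.7/4 = 39.68
n/ν for B = 113.4/4 = 28.35
Smallest n/ν is G → limiting reagent.
n(A) = (4/4) × 90.13 = 90.13 mol
mass = 90.13 × 547.89 = 49380 g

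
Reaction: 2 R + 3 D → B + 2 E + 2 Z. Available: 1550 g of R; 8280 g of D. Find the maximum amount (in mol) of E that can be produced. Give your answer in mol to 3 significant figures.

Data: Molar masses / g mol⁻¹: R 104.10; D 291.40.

n(R) = 1550 / 104.10 = 14.89 mol
n(D) = 8280 / 291.40 = 28.41 mol
n/ν for R = 14.89/2 = 7.445
n/ν for D = 28.41/3 = 9.470
Smallest n/ν is R → limiting reagent.
n(E) = (2/2) × 14.89 = 14.89 mol

14.9 mol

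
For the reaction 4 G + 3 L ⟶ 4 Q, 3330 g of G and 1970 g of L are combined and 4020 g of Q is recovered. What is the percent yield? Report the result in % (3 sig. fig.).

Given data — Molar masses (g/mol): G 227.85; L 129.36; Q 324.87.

84.7 %

n(G) = 3330 / 227.85 = 14.61 mol
n(L) = 1970 / 129.36 = 15.23 mol
n/ν for G = 14.61/4 = 3.653
n/ν for L = 15.23/3 = 5.077
Smallest n/ν is G → limiting reagent.
theoretical n(Q) = (4/4) × 14.61 = 14.61 mol → 4746 g
% yield = 4020 / 4746 × 100 = 84.70 %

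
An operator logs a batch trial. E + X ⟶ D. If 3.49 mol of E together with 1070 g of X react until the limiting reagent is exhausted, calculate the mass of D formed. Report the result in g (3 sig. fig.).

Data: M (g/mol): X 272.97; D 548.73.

1920 g

n(E) = 3.490 mol
n(X) = 1070 / 272.97 = 3.920 mol
n/ν for E = 3.490/1 = 3.490
n/ν for X = 3.920/1 = 3.920
Smallest n/ν is E → limiting reagent.
n(D) = (1/1) × 3.490 = 3.490 mol
mass = 3.490 × 548.73 = 1915 g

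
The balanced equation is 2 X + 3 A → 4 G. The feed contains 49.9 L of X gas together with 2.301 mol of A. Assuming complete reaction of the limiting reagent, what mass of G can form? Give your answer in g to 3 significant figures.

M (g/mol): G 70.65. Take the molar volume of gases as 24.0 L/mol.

217 g

n(X) = 49.90 / 24.0 = 2.079 mol
n(A) = 2.301 mol
n/ν → X: 1.040, A: 0.7670; A is limiting.
n(G) = (4/3) × 2.301 = 3.068 mol
mass = 3.068 × 70.65 = 216.8 g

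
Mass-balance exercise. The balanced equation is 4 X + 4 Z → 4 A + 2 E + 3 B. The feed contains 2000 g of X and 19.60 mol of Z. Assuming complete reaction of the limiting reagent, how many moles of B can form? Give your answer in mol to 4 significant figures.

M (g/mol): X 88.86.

14.70 mol

n(X) = 2000 / 88.86 = 22.51 mol
n(Z) = 19.60 mol
n/ν → X: 5.628, Z: 4.900; Z is limiting.
n(B) = (3/4) × 19.60 = 14.70 mol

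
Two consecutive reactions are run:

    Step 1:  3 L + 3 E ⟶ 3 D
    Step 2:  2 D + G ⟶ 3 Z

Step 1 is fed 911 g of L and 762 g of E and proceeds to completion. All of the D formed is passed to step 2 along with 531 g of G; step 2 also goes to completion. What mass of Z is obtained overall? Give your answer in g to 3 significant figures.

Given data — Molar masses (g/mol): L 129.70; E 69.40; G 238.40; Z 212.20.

Step 1:
n(L) = 911.0 / 129.70 = 7.024 mol
n(E) = 762.0 / 69.40 = 10.98 mol
n/ν for L = 7.024/3 = 2.341
n/ν for E = 10.98/3 = 3.660
Smallest n/ν is L → limiting reagent.
n(D) produced = (3/3) × 7.024 = 7.024 mol
Step 2:
n(D) available = 7.024 mol
n(G) = 531.0 / 238.40 = 2.227 mol
n/ν for D = 7.024/2 = 3.512
n/ν for G = 2.227/1 = 2.227
Smallest n/ν is G → limiting reagent.
n(Z) = (3/1) × 2.227 = 6.681 mol
mass = 6.681 × 212.20 = 1418 g

1420 g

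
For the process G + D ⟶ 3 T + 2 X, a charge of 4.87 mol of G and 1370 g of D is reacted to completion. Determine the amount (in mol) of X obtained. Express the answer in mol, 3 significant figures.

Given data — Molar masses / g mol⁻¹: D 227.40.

n(G) = 4.870 mol
n(D) = 1370 / 227.40 = 6.025 mol
n/ν → G: 4.870, D: 6.025; G is limiting.
n(X) = (2/1) × 4.870 = 9.740 mol

9.74 mol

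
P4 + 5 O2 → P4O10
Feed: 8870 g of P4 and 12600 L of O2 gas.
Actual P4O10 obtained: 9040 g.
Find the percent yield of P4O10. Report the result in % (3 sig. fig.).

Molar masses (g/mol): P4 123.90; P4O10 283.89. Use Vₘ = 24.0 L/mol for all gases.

n(P4) = 8870 / 123.90 = 71.59 mol
n(O2) = 12600 / 24.0 = 525.0 mol
n/ν for P4 = 71.59/1 = 71.59
n/ν for O2 = 525.0/5 = 105.0
Smallest n/ν is P4 → limiting reagent.
theoretical n(P4O10) = (1/1) × 71.59 = 71.59 mol → 20320 g
% yield = 9040 / 20320 × 100 = 44.49 %

44.5 %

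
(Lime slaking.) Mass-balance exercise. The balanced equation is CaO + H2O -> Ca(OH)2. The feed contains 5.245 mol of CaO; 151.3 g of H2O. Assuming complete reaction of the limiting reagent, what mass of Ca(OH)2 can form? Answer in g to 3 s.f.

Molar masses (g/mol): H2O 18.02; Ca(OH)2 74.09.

n(CaO) = 5.245 mol
n(H2O) = 151.3 / 18.02 = 8.396 mol
n/ν for CaO = 5.245/1 = 5.245
n/ν for H2O = 8.396/1 = 8.396
Smallest n/ν is CaO → limiting reagent.
n(Ca(OH)2) = (1/1) × 5.245 = 5.245 mol
mass = 5.245 × 74.09 = 388.6 g

389 g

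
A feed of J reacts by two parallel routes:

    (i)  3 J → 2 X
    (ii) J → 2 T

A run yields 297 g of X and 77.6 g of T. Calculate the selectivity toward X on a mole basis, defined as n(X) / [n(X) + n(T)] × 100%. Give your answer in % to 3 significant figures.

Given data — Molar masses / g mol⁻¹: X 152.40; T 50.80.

n(X) = 297 / 152.40 = 1.949 mol
n(T) = 77.6 / 50.80 = 1.528 mol
selectivity = 1.949/(1.949+1.528) × 100 = 56.05 %

56.1 %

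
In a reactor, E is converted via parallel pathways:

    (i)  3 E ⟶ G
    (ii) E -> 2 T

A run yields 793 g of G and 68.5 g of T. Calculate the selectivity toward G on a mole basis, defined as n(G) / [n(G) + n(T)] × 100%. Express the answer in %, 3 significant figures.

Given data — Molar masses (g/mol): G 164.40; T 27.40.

n(G) = 793 / 164.40 = 4.824 mol
n(T) = 68.5 / 27.40 = 2.500 mol
selectivity = 4.824/(4.824+2.500) × 100 = 65.87 %

65.9 %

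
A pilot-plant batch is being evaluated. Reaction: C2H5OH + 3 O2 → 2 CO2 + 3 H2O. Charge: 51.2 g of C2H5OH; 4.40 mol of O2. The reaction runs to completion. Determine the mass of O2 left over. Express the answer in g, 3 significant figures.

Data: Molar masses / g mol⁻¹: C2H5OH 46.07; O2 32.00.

34.1 g

n(C2H5OH) = 51.20 / 46.07 = 1.111 mol
n(O2) = 4.400 mol
n/ν → C2H5OH: 1.111, O2: 1.467; C2H5OH is limiting.
O2 consumed = (3/1) × 1.111 = 3.333 mol
O2 remaining = 4.400 − 3.333 = 1.067 mol
mass = 1.067 × 32.00 = 34.14 g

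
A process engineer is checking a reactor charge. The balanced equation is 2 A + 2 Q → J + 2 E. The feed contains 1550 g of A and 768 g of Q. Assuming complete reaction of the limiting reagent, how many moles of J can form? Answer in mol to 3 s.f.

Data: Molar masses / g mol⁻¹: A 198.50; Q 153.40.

2.50 mol

n(A) = 1550 / 198.50 = 7.809 mol
n(Q) = 768.0 / 153.40 = 5.007 mol
n/ν for A = 7.809/2 = 3.905
n/ν for Q = 5.007/2 = 2.504
Smallest n/ν is Q → limiting reagent.
n(J) = (1/2) × 5.007 = 2.504 mol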